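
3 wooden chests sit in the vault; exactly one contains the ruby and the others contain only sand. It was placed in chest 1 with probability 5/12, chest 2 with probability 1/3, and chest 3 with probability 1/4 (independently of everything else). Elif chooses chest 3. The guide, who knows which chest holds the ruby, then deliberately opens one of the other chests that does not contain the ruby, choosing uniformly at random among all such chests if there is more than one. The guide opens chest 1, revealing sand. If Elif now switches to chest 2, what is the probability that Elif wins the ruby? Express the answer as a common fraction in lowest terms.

8/11

Apply Bayes' rule, conditioning on where the ruby actually is.
If it is in chest 1 (prior 5/12): the guide opened chest 1, so this case is ruled out; weight (5/12)·0 = 0.
If it is in chest 2 (prior 1/3): the guide has no choice, probability 1; weight (1/3)·1 = 1/3.
If it is in chest 3 (prior 1/4): the guide has 2 equally likely choices, so probability 1/2; weight (1/4)·(1/2) = 1/8.
The weights sum to 11/24.
So P(the ruby in chest 2 | the guide opened chest 1) = (1/3) / (11/24) = 8/11.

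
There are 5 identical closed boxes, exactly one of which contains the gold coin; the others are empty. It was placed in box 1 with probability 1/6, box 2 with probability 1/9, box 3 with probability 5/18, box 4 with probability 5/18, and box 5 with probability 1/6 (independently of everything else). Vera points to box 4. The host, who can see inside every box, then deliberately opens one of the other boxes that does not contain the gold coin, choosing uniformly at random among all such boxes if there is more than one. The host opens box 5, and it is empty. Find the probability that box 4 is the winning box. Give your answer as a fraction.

3/11

Consider each possible location of the gold coin in turn.
If it is in box 1 (prior 1/6): the host has 3 equally likely choices, so probability 1/3; weight (1/6)·(1/3) = 1/18.
If it is in box 2 (prior 1/9): the host has 3 equally likely choices, so probability 1/3; weight (1/9)·(1/3) = 1/27.
If it is in box 3 (prior 5/18): the host has 3 equally likely choices, so probability 1/3; weight (5/18)·(1/3) = 5/54.
If it is in box 4 (prior 5/18): the host has 4 equally likely choices, so probability 1/4; weight (5/18)·(1/4) = 5/72.
If it is in box 5 (prior 1/6): the host opened box 5, so this case is ruled out; weight (1/6)·0 = 0.
The weights sum to 55/216.
So P(the gold coin in box 4 | the host opened box 5) = (5/72) / (55/216) = 3/11.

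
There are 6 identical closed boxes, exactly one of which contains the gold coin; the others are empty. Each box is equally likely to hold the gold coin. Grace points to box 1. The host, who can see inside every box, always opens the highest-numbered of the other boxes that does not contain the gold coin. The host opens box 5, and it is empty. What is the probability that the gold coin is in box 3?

0

Condition on the true location of the gold coin.
If it is in any of boxes 1, 2, 3, and 4 (prior 1/6 each): the host would have opened box 6 instead, probability 0; weight (1/6)·0 = 0 each.
If it is in box 5 (prior 1/6): the host opened box 5, so this case is ruled out; weight (1/6)·0 = 0.
If it is in box 6 (prior 1/6): box 5 is the highest-numbered option available, probability 1; weight (1/6)·1 = 1/6.
The weights sum to 1/6.
So P(the gold coin in box 3 | the host opened box 5) = 0 / (1/6) = 0.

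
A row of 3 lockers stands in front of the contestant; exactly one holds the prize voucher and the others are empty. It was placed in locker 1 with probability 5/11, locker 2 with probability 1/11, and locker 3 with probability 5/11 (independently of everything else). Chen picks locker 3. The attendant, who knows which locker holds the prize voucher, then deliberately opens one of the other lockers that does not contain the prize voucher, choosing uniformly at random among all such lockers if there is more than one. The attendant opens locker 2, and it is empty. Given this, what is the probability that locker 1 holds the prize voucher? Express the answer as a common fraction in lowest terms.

2/3

Condition on the true location of the prize voucher.
If it is in locker 1 (prior 5/11): the attendant has no choice, probability 1; weight (5/11)·1 = 5/11.
If it is in locker 2 (prior 1/11): the attendant opened locker 2, so this case is ruled out; weight (1/11)·0 = 0.
If it is in locker 3 (prior 5/11): the attendant has 2 equally likely choices, so probability 1/2; weight (5/11)·(1/2) = 5/22.
The weights sum to 15/22.
So P(the prize voucher in locker 1 | the attendant opened locker 2) = (5/11) / (15/22) = 2/3.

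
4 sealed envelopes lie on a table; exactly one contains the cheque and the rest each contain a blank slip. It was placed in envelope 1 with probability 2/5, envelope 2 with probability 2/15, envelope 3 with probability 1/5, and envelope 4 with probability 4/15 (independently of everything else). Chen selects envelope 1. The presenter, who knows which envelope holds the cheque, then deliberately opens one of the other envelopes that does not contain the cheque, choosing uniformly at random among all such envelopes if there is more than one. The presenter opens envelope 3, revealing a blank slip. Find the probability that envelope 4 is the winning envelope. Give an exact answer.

2/5

Condition on the true location of the cheque.
If it is in envelope 1 (prior 2/5): the presenter has 3 equally likely choices, so probability 1/3; weight (2/5)·(1/3) = 2/15.
If it is in envelope 2 (prior 2/15): the presenter has 2 equally likely choices, so probability 1/2; weight (2/15)·(1/2) = 1/15.
If it is in envelope 3 (prior 1/5): the presenter opened envelope 3, so this case is ruled out; weight (1/5)·0 = 0.
If it is in envelope 4 (prior 4/15): the presenter has 2 equally likely choices, so probability 1/2; weight (4/15)·(1/2) = 2/15.
The weights sum to 1/3.
So P(the cheque in envelope 4 | the presenter opened envelope 3) = (2/15) / (1/3) = 2/5.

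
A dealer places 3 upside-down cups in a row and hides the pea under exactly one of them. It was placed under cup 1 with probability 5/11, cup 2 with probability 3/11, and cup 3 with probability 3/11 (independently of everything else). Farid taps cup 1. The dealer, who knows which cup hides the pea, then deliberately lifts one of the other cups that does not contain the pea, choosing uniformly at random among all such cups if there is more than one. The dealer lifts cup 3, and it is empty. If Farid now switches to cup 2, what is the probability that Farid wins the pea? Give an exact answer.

Apply Bayes' rule, conditioning on where the pea actually is.
If it is under cup 1 (prior 5/11): the dealer has 2 equally likely choices, so probability 1/2; weight (5/11)·(1/2) = 5/22.
If it is under cup 2 (prior 3/11): the dealer has no choice, probability 1; weight (3/11)·1 = 3/11.
If it is under cup 3 (prior 3/11): the dealer opened cup 3, so this case is ruled out; weight (3/11)·0 = 0.
The weights sum to 1/2.
So P(the pea under cup 2 | the dealer opened cup 3) = (3/11) / (1/2) = 6/11.

6/11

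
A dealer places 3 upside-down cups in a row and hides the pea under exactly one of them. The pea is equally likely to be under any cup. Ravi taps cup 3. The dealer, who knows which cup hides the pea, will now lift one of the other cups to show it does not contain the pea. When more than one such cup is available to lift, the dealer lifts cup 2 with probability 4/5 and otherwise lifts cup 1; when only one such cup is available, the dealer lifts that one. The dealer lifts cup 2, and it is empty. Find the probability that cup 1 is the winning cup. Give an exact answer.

5/9

Consider each possible location of the pea in turn.
If it is under cup 1 (prior 1/3): only cup 2 is available, probability 1; weight (1/3)·1 = 1/3.
If it is under cup 2 (prior 1/3): the dealer opened cup 2, so this case is ruled out; weight (1/3)·0 = 0.
If it is under cup 3 (prior 1/3): cup 2 is available, opened with probability 4/5; weight (1/3)·(4/5) = 4/15.
The weights sum to 3/5.
So P(the pea under cup 1 | the dealer opened cup 2) = (1/3) / (3/5) = 5/9.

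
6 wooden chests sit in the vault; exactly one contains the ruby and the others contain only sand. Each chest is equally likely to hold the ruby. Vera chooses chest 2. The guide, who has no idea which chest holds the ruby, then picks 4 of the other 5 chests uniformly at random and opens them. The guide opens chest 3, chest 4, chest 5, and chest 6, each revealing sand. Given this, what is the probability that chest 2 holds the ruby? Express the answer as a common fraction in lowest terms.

Because the guide chose which chests to open without knowing where the ruby is, the choice is independent of the prize location. Learning that none of the 4 opened chests holds the ruby simply rules out those 4 locations and leaves the remaining 2 chests still equally likely by symmetry.
So P(the ruby in chest 2) = 1/2.

1/2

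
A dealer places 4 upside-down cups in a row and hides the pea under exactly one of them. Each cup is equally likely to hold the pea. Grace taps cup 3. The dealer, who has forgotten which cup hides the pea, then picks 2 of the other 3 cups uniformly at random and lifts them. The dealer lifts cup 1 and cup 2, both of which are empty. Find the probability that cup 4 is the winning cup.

1/2

Condition on the true location of the pea.
If it is under either of cups 1 and 2 (prior 1/4 each): that cup was opened and seen not to hold the prize — ruled out; weight (1/4)·0 = 0 each.
If it is under either of cups 3 and 4 (prior 1/4 each): the dealer picks exactly this set with probability 1/3 regardless, and none is the prize; weight (1/4)·(1/3) = 1/12 each.
The weights sum to 1/6.
So P(the pea under cup 4 | the dealer opened cup 1 and cup 2) = (1/12) / (1/6) = 1/2.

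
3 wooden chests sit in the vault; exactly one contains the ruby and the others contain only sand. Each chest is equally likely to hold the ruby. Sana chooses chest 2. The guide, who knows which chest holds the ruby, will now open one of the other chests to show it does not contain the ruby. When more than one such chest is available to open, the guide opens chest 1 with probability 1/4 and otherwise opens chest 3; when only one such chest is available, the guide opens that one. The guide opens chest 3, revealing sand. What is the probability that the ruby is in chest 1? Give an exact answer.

4/7

Condition on the true location of the ruby.
If it is in chest 1 (prior 1/3): only chest 3 is available, probability 1; weight (1/3)·1 = 1/3.
If it is in chest 2 (prior 1/3): chest 1 is available but not opened, probability 3/4; weight (1/3)·(3/4) = 1/4.
If it is in chest 3 (prior 1/3): the guide opened chest 3, so this case is ruled out; weight (1/3)·0 = 0.
The weights sum to 7/12.
So P(the ruby in chest 1 | the guide opened chest 3) = (1/3) / (7/12) = 4/7.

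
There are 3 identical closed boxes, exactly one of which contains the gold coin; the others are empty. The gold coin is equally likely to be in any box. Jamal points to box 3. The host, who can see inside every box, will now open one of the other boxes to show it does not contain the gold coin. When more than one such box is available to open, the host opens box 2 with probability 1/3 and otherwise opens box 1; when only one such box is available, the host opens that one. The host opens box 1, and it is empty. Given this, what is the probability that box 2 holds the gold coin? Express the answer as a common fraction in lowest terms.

Apply Bayes' rule, conditioning on where the gold coin actually is.
If it is in box 1 (prior 1/3): the host opened box 1, so this case is ruled out; weight (1/3)·0 = 0.
If it is in box 2 (prior 1/3): only box 1 is available, probability 1; weight (1/3)·1 = 1/3.
If it is in box 3 (prior 1/3): box 2 is available but not opened, probability 2/3; weight (1/3)·(2/3) = 2/9.
The weights sum to 5/9.
So P(the gold coin in box 2 | the host opened box 1) = (1/3) / (5/9) = 3/5.

3/5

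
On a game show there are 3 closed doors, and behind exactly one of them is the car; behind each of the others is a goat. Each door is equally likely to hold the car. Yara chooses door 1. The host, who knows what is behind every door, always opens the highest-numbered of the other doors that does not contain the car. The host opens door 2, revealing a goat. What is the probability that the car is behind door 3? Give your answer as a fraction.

1

Consider each possible location of the car in turn.
If it is behind door 1 (prior 1/3): the host would have opened door 3 instead, probability 0; weight (1/3)·0 = 0.
If it is behind door 2 (prior 1/3): the host opened door 2, so this case is ruled out; weight (1/3)·0 = 0.
If it is behind door 3 (prior 1/3): door 2 is the highest-numbered option available, probability 1; weight (1/3)·1 = 1/3.
The weights sum to 1/3.
So P(the car behind door 3 | the host opened door 2) = (1/3) / (1/3) = 1.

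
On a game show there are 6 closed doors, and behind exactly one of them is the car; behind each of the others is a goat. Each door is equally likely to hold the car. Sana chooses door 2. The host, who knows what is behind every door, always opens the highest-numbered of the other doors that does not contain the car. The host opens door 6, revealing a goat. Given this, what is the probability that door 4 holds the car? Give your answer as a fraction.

Consider each possible location of the car in turn.
If it is behind any of doors 1, 2, 3, 4, and 5 (prior 1/6 each): door 6 is the highest-numbered option available, probability 1; weight (1/6)·1 = 1/6 each.
If it is behind door 6 (prior 1/6): the host opened door 6, so this case is ruled out; weight (1/6)·0 = 0.
The weights sum to 5/6.
So P(the car behind door 4 | the host opened door 6) = (1/6) / (5/6) = 1/5.

1/5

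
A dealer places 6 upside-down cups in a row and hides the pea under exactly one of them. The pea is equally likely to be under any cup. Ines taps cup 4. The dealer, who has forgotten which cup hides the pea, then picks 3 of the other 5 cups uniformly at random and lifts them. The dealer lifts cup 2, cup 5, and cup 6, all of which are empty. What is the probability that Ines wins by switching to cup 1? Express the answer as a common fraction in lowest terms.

1/3

Consider each possible location of the pea in turn.
If it is under any of cups 1, 3, and 4 (prior 1/6 each): the dealer picks exactly this set with probability 1/10 regardless, and none is the prize; weight (1/6)·(1/10) = 1/60 each.
If it is under any of cups 2, 5, and 6 (prior 1/6 each): that cup was opened and seen not to hold the prize — ruled out; weight (1/6)·0 = 0 each.
The weights sum to 1/20.
So P(the pea under cup 1 | the dealer opened cup 2, cup 5, and cup 6) = (1/60) / (1/20) = 1/3.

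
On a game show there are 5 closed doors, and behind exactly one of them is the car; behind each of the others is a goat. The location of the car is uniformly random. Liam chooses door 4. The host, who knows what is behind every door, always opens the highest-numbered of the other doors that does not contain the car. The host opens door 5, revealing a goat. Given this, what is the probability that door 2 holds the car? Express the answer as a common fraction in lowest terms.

Apply Bayes' rule, conditioning on where the car actually is.
If it is behind any of doors 1, 2, 3, and 4 (prior 1/5 each): door 5 is the highest-numbered option available, probability 1; weight (1/5)·1 = 1/5 each.
If it is behind door 5 (prior 1/5): the host opened door 5, so this case is ruled out; weight (1/5)·0 = 0.
The weights sum to 4/5.
So P(the car behind door 2 | the host opened door 5) = (1/5) / (4/5) = 1/4.

1/4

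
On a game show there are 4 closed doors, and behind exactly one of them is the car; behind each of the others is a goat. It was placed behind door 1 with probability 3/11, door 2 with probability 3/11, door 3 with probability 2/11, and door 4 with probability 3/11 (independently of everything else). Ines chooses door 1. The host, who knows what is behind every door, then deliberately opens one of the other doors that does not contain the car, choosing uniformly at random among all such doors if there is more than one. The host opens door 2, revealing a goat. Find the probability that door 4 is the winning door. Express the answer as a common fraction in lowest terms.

Consider each possible location of the car in turn.
If it is behind door 1 (prior 3/11): the host has 3 equally likely choices, so probability 1/3; weight (3/11)·(1/3) = 1/11.
If it is behind door 2 (prior 3/11): the host opened door 2, so this case is ruled out; weight (3/11)·0 = 0.
If it is behind door 3 (prior 2/11): the host has 2 equally likely choices, so probability 1/2; weight (2/11)·(1/2) = 1/11.
If it is behind door 4 (prior 3/11): the host has 2 equally likely choices, so probability 1/2; weight (3/11)·(1/2) = 3/22.
The weights sum to 7/22.
So P(the car behind door 4 | the host opened door 2) = (3/22) / (7/22) = 3/7.

3/7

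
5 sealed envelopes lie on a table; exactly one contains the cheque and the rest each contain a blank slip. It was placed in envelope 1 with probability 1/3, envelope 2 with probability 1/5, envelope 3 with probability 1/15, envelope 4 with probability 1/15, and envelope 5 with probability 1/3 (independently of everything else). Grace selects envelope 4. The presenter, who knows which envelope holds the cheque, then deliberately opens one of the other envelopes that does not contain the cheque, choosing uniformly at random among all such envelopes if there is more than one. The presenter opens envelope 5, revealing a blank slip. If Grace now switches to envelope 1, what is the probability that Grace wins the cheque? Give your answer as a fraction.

Consider each possible location of the cheque in turn.
If it is in envelope 1 (prior 1/3): the presenter has 3 equally likely choices, so probability 1/3; weight (1/3)·(1/3) = 1/9.
If it is in envelope 2 (prior 1/5): the presenter has 3 equally likely choices, so probability 1/3; weight (1/5)·(1/3) = 1/15.
If it is in envelope 3 (prior 1/15): the presenter has 3 equally likely choices, so probability 1/3; weight (1/15)·(1/3) = 1/45.
If it is in envelope 4 (prior 1/15): the presenter has 4 equally likely choices, so probability 1/4; weight (1/15)·(1/4) = 1/60.
If it is in envelope 5 (prior 1/3): the presenter opened envelope 5, so this case is ruled out; weight (1/3)·0 = 0.
The weights sum to 13/60.
So P(the cheque in envelope 1 | the presenter opened envelope 5) = (1/9) / (13/60) = 20/39.

20/39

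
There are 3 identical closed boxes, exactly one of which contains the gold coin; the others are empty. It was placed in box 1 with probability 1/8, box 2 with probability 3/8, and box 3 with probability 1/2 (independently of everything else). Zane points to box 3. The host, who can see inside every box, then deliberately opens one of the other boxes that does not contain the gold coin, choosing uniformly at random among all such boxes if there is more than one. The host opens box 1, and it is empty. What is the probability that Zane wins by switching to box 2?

3/5

Condition on the true location of the gold coin.
If it is in box 1 (prior 1/8): the host opened box 1, so this case is ruled out; weight (1/8)·0 = 0.
If it is in box 2 (prior 3/8): the host has no choice, probability 1; weight (3/8)·1 = 3/8.
If it is in box 3 (prior 1/2): the host has 2 equally likely choices, so probability 1/2; weight (1/2)·(1/2) = 1/4.
The weights sum to 5/8.
So P(the gold coin in box 2 | the host opened box 1) = (3/8) / (5/8) = 3/5.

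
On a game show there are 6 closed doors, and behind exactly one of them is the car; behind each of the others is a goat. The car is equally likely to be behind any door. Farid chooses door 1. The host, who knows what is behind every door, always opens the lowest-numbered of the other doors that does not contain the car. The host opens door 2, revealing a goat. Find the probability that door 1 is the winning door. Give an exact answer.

1/5

Consider each possible location of the car in turn.
If it is behind any of doors 1, 3, 4, 5, and 6 (prior 1/6 each): door 2 is the lowest-numbered option available, probability 1; weight (1/6)·1 = 1/6 each.
If it is behind door 2 (prior 1/6): the host opened door 2, so this case is ruled out; weight (1/6)·0 = 0.
The weights sum to 5/6.
So P(the car behind door 1 | the host opened door 2) = (1/6) / (5/6) = 1/5.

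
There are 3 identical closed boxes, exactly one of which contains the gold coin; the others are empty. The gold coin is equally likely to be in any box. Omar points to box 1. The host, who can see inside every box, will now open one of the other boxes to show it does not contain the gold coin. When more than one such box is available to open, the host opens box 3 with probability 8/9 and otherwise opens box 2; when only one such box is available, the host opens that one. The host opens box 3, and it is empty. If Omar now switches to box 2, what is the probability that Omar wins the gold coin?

9/17

Condition on the true location of the gold coin.
If it is in box 1 (prior 1/3): box 3 is available, opened with probability 8/9; weight (1/3)·(8/9) = 8/27.
If it is in box 2 (prior 1/3): only box 3 is available, probability 1; weight (1/3)·1 = 1/3.
If it is in box 3 (prior 1/3): the host opened box 3, so this case is ruled out; weight (1/3)·0 = 0.
The weights sum to 17/27.
So P(the gold coin in box 2 | the host opened box 3) = (1/3) / (17/27) = 9/17.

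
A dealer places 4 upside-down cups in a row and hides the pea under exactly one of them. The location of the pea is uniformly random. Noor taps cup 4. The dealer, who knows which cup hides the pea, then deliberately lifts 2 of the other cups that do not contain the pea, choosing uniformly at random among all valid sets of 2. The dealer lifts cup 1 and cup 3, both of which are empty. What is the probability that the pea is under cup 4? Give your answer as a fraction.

Apply Bayes' rule, conditioning on where the pea actually is.
If it is under either of cups 1 and 3 (prior 1/4 each): that cup was opened and seen not to hold the prize — ruled out; weight (1/4)·0 = 0 each.
If it is under cup 2 (prior 1/4): the dealer has no choice, probability 1; weight (1/4)·1 = 1/4.
If it is under cup 4 (prior 1/4): the dealer has 3 equally likely choices, so probability 1/3; weight (1/4)·(1/3) = 1/12.
The weights sum to 1/3.
So P(the pea under cup 4 | the dealer opened cup 1 and cup 3) = (1/12) / (1/3) = 1/4.

1/4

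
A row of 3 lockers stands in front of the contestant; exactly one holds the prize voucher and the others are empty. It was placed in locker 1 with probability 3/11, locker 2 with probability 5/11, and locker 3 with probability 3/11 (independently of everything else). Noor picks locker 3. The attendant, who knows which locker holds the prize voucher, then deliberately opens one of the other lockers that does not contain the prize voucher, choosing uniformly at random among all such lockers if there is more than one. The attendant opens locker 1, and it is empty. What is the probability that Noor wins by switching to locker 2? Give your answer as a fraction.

Consider each possible location of the prize voucher in turn.
If it is in locker 1 (prior 3/11): the attendant opened locker 1, so this case is ruled out; weight (3/11)·0 = 0.
If it is in locker 2 (prior 5/11): the attendant has no choice, probability 1; weight (5/11)·1 = 5/11.
If it is in locker 3 (prior 3/11): the attendant has 2 equally likely choices, so probability 1/2; weight (3/11)·(1/2) = 3/22.
The weights sum to 13/22.
So P(the prize voucher in locker 2 | the attendant opened locker 1) = (5/11) / (13/22) = 10/13.

10/13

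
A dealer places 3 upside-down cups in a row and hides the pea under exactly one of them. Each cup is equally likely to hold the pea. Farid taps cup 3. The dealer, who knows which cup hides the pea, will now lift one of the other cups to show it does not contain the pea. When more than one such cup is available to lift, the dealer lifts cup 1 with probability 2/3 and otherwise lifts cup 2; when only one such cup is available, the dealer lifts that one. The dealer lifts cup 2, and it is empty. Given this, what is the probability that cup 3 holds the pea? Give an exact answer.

1/4

Apply Bayes' rule, conditioning on where the pea actually is.
If it is under cup 1 (prior 1/3): only cup 2 is available, probability 1; weight (1/3)·1 = 1/3.
If it is under cup 2 (prior 1/3): the dealer opened cup 2, so this case is ruled out; weight (1/3)·0 = 0.
If it is under cup 3 (prior 1/3): cup 1 is available but not opened, probability 1/3; weight (1/3)·(1/3) = 1/9.
The weights sum to 4/9.
So P(the pea under cup 3 | the dealer opened cup 2) = (1/9) / (4/9) = 1/4.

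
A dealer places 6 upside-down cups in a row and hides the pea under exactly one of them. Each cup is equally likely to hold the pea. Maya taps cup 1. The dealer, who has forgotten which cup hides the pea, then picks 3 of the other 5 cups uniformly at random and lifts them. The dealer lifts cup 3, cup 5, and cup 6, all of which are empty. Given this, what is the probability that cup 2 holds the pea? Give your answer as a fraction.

1/3

Because the dealer chose which cups to lift without knowing where the pea is, the choice is independent of the prize location. Learning that none of the 3 opened cups holds the pea simply rules out those 3 locations and leaves the remaining 3 cups still equally likely by symmetry.
So P(the pea under cup 2) = 1/3.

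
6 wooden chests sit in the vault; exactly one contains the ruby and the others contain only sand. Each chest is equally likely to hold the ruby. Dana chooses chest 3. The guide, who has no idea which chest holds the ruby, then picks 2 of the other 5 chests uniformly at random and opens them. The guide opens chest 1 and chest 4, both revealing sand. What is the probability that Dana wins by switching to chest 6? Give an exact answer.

1/4

Consider each possible location of the ruby in turn.
If it is in either of chests 1 and 4 (prior 1/6 each): that chest was opened and seen not to hold the prize — ruled out; weight (1/6)·0 = 0 each.
If it is in any of chests 2, 3, 5, and 6 (prior 1/6 each): the guide picks exactly this set with probability 1/10 regardless, and none is the prize; weight (1/6)·(1/10) = 1/60 each.
The weights sum to 1/15.
So P(the ruby in chest 6 | the guide opened chest 1 and chest 4) = (1/60) / (1/15) = 1/4.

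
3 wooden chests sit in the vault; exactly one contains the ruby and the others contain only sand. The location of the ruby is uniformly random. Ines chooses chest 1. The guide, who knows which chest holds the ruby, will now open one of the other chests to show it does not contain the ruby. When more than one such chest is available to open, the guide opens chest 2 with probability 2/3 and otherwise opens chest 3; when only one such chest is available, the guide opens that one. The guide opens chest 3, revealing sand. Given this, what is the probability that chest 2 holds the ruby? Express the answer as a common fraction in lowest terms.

Apply Bayes' rule, conditioning on where the ruby actually is.
If it is in chest 1 (prior 1/3): chest 2 is available but not opened, probability 1/3; weight (1/3)·(1/3) = 1/9.
If it is in chest 2 (prior 1/3): only chest 3 is available, probability 1; weight (1/3)·1 = 1/3.
If it is in chest 3 (prior 1/3): the guide opened chest 3, so this case is ruled out; weight (1/3)·0 = 0.
The weights sum to 4/9.
So P(the ruby in chest 2 | the guide opened chest 3) = (1/3) / (4/9) = 3/4.

3/4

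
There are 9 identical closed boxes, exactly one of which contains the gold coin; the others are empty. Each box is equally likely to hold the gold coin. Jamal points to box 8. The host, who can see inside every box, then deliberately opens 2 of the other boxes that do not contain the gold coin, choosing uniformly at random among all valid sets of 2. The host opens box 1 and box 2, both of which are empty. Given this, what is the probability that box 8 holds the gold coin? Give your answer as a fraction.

1/9

Condition on the true location of the gold coin.
If it is in either of boxes 1 and 2 (prior 1/9 each): that box was opened and seen not to hold the prize — ruled out; weight (1/9)·0 = 0 each.
If it is in any of boxes 3, 4, 5, 6, 7, and 9 (prior 1/9 each): the host has 21 equally likely choices, so probability 1/21; weight (1/9)·(1/21) = 1/189 each.
If it is in box 8 (prior 1/9): the host has 28 equally likely choices, so probability 1/28; weight (1/9)·(1/28) = 1/252.
The weights sum to 1/28.
So P(the gold coin in box 8 | the host opened box 1 and box 2) = (1/252) / (1/28) = 1/9.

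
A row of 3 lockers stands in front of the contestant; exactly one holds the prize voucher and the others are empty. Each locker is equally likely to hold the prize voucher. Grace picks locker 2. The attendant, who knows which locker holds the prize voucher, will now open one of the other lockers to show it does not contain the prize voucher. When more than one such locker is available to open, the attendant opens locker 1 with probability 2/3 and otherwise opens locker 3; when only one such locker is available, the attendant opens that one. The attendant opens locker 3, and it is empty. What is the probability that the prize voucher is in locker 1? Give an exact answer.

Consider each possible location of the prize voucher in turn.
If it is in locker 1 (prior 1/3): only locker 3 is available, probability 1; weight (1/3)·1 = 1/3.
If it is in locker 2 (prior 1/3): locker 1 is available but not opened, probability 1/3; weight (1/3)·(1/3) = 1/9.
If it is in locker 3 (prior 1/3): the attendant opened locker 3, so this case is ruled out; weight (1/3)·0 = 0.
The weights sum to 4/9.
So P(the prize voucher in locker 1 | the attendant opened locker 3) = (1/3) / (4/9) = 3/4.

3/4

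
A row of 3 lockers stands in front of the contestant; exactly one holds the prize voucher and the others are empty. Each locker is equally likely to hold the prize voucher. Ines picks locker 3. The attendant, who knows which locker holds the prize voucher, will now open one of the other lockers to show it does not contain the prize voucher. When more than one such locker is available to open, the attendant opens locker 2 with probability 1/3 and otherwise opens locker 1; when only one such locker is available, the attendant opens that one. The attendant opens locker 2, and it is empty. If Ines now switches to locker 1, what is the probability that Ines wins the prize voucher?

3/4

Condition on the true location of the prize voucher.
If it is in locker 1 (prior 1/3): only locker 2 is available, probability 1; weight (1/3)·1 = 1/3.
If it is in locker 2 (prior 1/3): the attendant opened locker 2, so this case is ruled out; weight (1/3)·0 = 0.
If it is in locker 3 (prior 1/3): locker 2 is available, opened with probability 1/3; weight (1/3)·(1/3) = 1/9.
The weights sum to 4/9.
So P(the prize voucher in locker 1 | the attendant opened locker 2) = (1/3) / (4/9) = 3/4.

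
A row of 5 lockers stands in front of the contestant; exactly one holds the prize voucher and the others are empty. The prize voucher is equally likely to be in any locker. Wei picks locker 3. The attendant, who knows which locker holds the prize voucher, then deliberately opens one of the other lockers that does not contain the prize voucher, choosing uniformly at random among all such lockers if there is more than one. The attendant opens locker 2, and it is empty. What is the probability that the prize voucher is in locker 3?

1/5

Apply Bayes' rule, conditioning on where the prize voucher actually is.
If it is in any of lockers 1, 4, and 5 (prior 1/5 each): the attendant has 3 equally likely choices, so probability 1/3; weight (1/5)·(1/3) = 1/15 each.
If it is in locker 2 (prior 1/5): the attendant opened locker 2, so this case is ruled out; weight (1/5)·0 = 0.
If it is in locker 3 (prior 1/5): the attendant has 4 equally likely choices, so probability 1/4; weight (1/5)·(1/4) = 1/20.
The weights sum to 1/4.
So P(the prize voucher in locker 3 | the attendant opened locker 2) = (1/20) / (1/4) = 1/5.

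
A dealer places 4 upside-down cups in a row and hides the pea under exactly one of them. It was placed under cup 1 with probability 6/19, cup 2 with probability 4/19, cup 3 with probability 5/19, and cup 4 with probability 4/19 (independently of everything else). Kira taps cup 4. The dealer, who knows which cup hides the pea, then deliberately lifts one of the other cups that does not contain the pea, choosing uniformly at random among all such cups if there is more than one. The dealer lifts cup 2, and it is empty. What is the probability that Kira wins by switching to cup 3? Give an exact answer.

Consider each possible location of the pea in turn.
If it is under cup 1 (prior 6/19): the dealer has 2 equally likely choices, so probability 1/2; weight (6/19)·(1/2) = 3/19.
If it is under cup 2 (prior 4/19): the dealer opened cup 2, so this case is ruled out; weight (4/19)·0 = 0.
If it is under cup 3 (prior 5/19): the dealer has 2 equally likely choices, so probability 1/2; weight (5/19)·(1/2) = 5/38.
If it is under cup 4 (prior 4/19): the dealer has 3 equally likely choices, so probability 1/3; weight (4/19)·(1/3) = 4/57.
The weights sum to 41/114.
So P(the pea under cup 3 | the dealer opened cup 2) = (5/38) / (41/114) = 15/41.

15/41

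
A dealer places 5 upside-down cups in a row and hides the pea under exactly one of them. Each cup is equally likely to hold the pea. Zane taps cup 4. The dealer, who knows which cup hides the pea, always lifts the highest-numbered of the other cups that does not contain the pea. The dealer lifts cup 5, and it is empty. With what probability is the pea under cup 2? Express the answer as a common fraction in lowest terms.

Condition on the true location of the pea.
If it is under any of cups 1, 2, 3, and 4 (prior 1/5 each): cup 5 is the highest-numbered option available, probability 1; weight (1/5)·1 = 1/5 each.
If it is under cup 5 (prior 1/5): the dealer opened cup 5, so this case is ruled out; weight (1/5)·0 = 0.
The weights sum to 4/5.
So P(the pea under cup 2 | the dealer opened cup 5) = (1/5) / (4/5) = 1/4.

1/4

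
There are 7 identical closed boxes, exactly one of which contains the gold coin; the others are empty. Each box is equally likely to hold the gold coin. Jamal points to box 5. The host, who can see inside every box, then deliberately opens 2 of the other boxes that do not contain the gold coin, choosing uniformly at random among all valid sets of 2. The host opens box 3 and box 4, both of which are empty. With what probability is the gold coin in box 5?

1/7

Condition on the true location of the gold coin.
If it is in any of boxes 1, 2, 6, and 7 (prior 1/7 each): the host has 10 equally likely choices, so probability 1/10; weight (1/7)·(1/10) = 1/70 each.
If it is in either of boxes 3 and 4 (prior 1/7 each): that box was opened and seen not to hold the prize — ruled out; weight (1/7)·0 = 0 each.
If it is in box 5 (prior 1/7): the host has 15 equally likely choices, so probability 1/15; weight (1/7)·(1/15) = 1/105.
The weights sum to 1/15.
So P(the gold coin in box 5 | the host opened box 3 and box 4) = (1/105) / (1/15) = 1/7.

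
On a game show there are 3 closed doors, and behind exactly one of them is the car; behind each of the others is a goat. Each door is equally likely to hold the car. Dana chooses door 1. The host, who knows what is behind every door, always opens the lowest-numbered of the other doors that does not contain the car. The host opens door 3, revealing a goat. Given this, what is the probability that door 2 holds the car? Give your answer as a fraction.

Condition on the true location of the car.
If it is behind door 1 (prior 1/3): the host would have opened door 2 instead, probability 0; weight (1/3)·0 = 0.
If it is behind door 2 (prior 1/3): door 3 is the lowest-numbered option available, probability 1; weight (1/3)·1 = 1/3.
If it is behind door 3 (prior 1/3): the host opened door 3, so this case is ruled out; weight (1/3)·0 = 0.
The weights sum to 1/3.
So P(the car behind door 2 | the host opened door 3) = (1/3) / (1/3) = 1.

1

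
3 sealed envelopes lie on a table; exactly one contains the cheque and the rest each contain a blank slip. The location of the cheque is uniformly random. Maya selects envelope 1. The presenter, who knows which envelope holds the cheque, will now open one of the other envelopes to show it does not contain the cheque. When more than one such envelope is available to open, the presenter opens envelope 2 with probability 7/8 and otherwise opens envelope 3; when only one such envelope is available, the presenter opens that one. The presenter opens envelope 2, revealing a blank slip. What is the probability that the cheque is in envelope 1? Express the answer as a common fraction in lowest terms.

7/15

Condition on the true location of the cheque.
If it is in envelope 1 (prior 1/3): envelope 2 is available, opened with probability 7/8; weight (1/3)·(7/8) = 7/24.
If it is in envelope 2 (prior 1/3): the presenter opened envelope 2, so this case is ruled out; weight (1/3)·0 = 0.
If it is in envelope 3 (prior 1/3): only envelope 2 is available, probability 1; weight (1/3)·1 = 1/3.
The weights sum to 5/8.
So P(the cheque in envelope 1 | the presenter opened envelope 2) = (7/24) / (5/8) = 7/15.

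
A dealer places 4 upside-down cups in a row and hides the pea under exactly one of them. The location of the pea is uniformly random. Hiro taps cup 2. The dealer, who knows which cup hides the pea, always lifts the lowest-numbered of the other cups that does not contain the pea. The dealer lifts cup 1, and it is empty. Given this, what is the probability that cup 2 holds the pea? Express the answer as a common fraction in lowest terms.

1/3

Apply Bayes' rule, conditioning on where the pea actually is.
If it is under cup 1 (prior 1/4): the dealer opened cup 1, so this case is ruled out; weight (1/4)·0 = 0.
If it is under any of cups 2, 3, and 4 (prior 1/4 each): cup 1 is the lowest-numbered option available, probability 1; weight (1/4)·1 = 1/4 each.
The weights sum to 3/4.
So P(the pea under cup 2 | the dealer opened cup 1) = (1/4) / (3/4) = 1/3.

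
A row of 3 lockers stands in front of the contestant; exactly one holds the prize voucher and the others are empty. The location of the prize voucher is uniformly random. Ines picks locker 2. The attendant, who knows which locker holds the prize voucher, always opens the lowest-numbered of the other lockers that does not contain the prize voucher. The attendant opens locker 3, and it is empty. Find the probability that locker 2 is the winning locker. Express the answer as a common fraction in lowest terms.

Condition on the true location of the prize voucher.
If it is in locker 1 (prior 1/3): locker 3 is the lowest-numbered option available, probability 1; weight (1/3)·1 = 1/3.
If it is in locker 2 (prior 1/3): the attendant would have opened locker 1 instead, probability 0; weight (1/3)·0 = 0.
If it is in locker 3 (prior 1/3): the attendant opened locker 3, so this case is ruled out; weight (1/3)·0 = 0.
The weights sum to 1/3.
So P(the prize voucher in locker 2 | the attendant opened locker 3) = 0 / (1/3) = 0.

0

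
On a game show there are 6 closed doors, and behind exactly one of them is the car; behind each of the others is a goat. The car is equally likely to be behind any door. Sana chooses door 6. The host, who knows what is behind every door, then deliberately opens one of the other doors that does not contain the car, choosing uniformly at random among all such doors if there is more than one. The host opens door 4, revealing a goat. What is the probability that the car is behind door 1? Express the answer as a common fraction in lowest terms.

5/24

Consider each possible location of the car in turn.
If it is behind any of doors 1, 2, 3, and 5 (prior 1/6 each): the host has 4 equally likely choices, so probability 1/4; weight (1/6)·(1/4) = 1/24 each.
If it is behind door 4 (prior 1/6): the host opened door 4, so this case is ruled out; weight (1/6)·0 = 0.
If it is behind door 6 (prior 1/6): the host has 5 equally likely choices, so probability 1/5; weight (1/6)·(1/5) = 1/30.
The weights sum to 1/5.
So P(the car behind door 1 | the host opened door 4) = (1/24) / (1/5) = 5/24.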